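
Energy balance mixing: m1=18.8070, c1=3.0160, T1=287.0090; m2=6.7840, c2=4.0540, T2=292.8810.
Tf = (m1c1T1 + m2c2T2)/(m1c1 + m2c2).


num = 24334.6109
den = 84.2242
Tf = 288.9264 K

288.9264 K


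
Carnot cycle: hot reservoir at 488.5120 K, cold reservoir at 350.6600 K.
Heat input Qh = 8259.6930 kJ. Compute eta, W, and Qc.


eta = 1 - 350.6600/488.5120 = 0.2822
W = 0.2822 * 8259.6930 = 2330.7825 kJ
Qc = 8259.6930 - 2330.7825 = 5928.9105 kJ

eta = 28.2188%, W = 2330.7825 kJ, Qc = 5928.9105 kJ


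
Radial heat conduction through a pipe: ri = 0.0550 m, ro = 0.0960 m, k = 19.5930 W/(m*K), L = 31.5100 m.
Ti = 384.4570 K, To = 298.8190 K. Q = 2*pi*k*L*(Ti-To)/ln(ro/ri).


dT = 85.6380 K
ln(ro/ri) = 0.5570
Q = 2*pi*19.5930*31.5100*85.6380 / 0.5570 = 596387.9099 W

596387.9099 W


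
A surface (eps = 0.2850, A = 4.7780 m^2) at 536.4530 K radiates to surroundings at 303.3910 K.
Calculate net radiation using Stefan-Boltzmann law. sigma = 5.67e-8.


T^4 = 8.2818e+10
Tsurr^4 = 8.4725e+09
Q = 0.2850 * 5.67e-8 * 4.7780 * 7.4346e+10 = 5740.2531 W

5740.2531 W


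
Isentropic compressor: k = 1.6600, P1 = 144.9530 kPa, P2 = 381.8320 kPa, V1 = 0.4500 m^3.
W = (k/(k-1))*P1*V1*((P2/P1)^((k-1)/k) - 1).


(k-1)/k = 0.3976
(P2/P1)^exp = 1.4698
W = 2.5152 * 144.9530 * 0.4500 * (1.4698 - 1) = 77.0679 kJ

77.0679 kJ


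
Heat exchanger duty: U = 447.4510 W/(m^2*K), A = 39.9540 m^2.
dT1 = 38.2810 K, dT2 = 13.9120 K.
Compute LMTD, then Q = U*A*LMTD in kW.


LMTD = 24.0752 K
Q = 447.4510 * 39.9540 * 24.0752 = 430404.0038 W = 430.4040 kW

430.4040 kW


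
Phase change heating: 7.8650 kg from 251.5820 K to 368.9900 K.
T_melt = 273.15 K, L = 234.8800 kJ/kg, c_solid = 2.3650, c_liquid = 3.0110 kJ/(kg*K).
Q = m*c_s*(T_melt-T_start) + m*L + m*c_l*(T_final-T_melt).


Q1 (sensible, solid) = 7.8650 * 2.3650 * 21.5680 = 401.1804 kJ
Q2 (latent) = 7.8650 * 234.8800 = 1847.3312 kJ
Q3 (sensible, liquid) = 7.8650 * 3.0110 * 95.8400 = 2269.6364 kJ
Q_total = 4518.1480 kJ

4518.1480 kJ


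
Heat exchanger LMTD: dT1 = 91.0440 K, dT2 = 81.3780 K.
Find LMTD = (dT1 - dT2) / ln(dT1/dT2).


dT1/dT2 = 1.1188
ln(dT1/dT2) = 0.1122
LMTD = 9.6660 / 0.1122 = 86.1206 K

86.1206 K


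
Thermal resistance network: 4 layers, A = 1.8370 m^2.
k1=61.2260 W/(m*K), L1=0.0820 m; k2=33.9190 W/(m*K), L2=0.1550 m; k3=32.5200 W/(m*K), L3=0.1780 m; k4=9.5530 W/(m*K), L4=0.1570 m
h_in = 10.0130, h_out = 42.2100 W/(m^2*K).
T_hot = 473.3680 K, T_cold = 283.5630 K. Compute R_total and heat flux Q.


R_conv_in = 1/(10.0130*1.8370) = 0.0544
R_1 = 0.0820/(61.2260*1.8370) = 0.0007
R_2 = 0.1550/(33.9190*1.8370) = 0.0025
R_3 = 0.1780/(32.5200*1.8370) = 0.0030
R_4 = 0.1570/(9.5530*1.8370) = 0.0089
R_conv_out = 1/(42.2100*1.8370) = 0.0129
R_total = 0.0824 K/W
Q = 189.8050 / 0.0824 = 2303.3122 W

R_total = 0.0824 K/W, Q = 2303.3122 W


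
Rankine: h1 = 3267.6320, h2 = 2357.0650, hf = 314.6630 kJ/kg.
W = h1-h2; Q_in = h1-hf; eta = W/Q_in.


W = 910.5670 kJ/kg
Q_in = 2952.9690 kJ/kg
eta = 0.3084 = 30.8356%

eta = 30.8356%


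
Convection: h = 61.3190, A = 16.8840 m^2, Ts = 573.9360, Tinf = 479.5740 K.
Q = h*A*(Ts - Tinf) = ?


dT = 94.3620 K
Q = 61.3190 * 16.8840 * 94.3620 = 97693.9218 W

97693.9218 W


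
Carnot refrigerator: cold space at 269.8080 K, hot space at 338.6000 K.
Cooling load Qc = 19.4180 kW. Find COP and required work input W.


COP = 269.8080 / 68.7920 = 3.9221
W = 19.4180 / 3.9221 = 4.9509 kW

COP = 3.9221, W = 4.9509 kW


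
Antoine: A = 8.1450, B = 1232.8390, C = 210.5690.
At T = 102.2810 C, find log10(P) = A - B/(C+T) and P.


C+T = 312.8500
B/(C+T) = 3.9407
log10(P) = 8.1450 - 3.9407 = 4.2043
P = 10^4.2043 = 16007.6932 mmHg

16007.6932 mmHg


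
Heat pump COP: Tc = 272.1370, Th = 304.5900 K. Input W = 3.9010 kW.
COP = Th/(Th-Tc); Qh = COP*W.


COP = 304.5900 / 32.4530 = 9.3856
Qh = 9.3856 * 3.9010 = 36.6131 kW

COP = 9.3856, Qh = 36.6131 kW


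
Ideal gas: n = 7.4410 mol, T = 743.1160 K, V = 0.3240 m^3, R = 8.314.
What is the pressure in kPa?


P = nRT/V = 7.4410 * 8.314 * 743.1160 / 0.3240
= 45972.4805 / 0.3240 = 141890.3718 Pa = 141.8904 kPa

141.8904 kPa


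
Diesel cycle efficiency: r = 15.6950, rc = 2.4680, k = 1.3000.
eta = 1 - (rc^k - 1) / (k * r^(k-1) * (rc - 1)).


r^(k-1) = 2.2842
rc^k = 3.2363
eta = 0.4870 = 48.6983%

48.6983%


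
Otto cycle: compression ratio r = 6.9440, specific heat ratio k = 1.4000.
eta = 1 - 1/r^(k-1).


r^(k-1) = 2.1709
eta = 1 - 1/2.1709 = 0.5394 = 53.9366%

53.9366%


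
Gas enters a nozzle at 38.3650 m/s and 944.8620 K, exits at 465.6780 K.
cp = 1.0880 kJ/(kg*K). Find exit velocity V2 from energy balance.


dT = 479.1840 K
2*cp*1000*dT = 1042704.3840
V1^2 = 1471.8732
V2 = sqrt(1044176.2572) = 1021.8494 m/s

1021.8494 m/s


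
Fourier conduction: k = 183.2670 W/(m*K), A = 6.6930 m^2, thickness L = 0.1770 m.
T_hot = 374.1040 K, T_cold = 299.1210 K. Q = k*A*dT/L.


dT = 74.9830 K
Q = 183.2670 * 6.6930 * 74.9830 / 0.1770 = 519630.5086 W

519630.5086 W


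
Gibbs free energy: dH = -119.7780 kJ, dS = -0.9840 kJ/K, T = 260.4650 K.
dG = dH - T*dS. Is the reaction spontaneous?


T*dS = 260.4650 * -0.9840 = -256.2976 kJ
dG = -119.7780 + 256.2976 = 136.5196 kJ (non-spontaneous)

dG = 136.5196 kJ, non-spontaneous


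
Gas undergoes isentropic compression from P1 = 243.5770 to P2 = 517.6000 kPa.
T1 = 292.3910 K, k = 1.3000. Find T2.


(k-1)/k = 0.2308
(P2/P1)^exp = 1.1900
T2 = 292.3910 * 1.1900 = 347.9430 K

347.9430 K


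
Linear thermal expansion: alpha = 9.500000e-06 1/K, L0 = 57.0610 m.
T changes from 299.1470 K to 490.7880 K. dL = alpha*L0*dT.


dT = 191.6410 K
dL = 9.500000e-06 * 57.0610 * 191.6410 = 0.103885 m
L_final = 57.164885 m

dL = 0.103885 m


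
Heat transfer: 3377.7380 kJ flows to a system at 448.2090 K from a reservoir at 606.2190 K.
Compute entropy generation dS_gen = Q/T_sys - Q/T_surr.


dS_sys = 3377.7380/448.2090 = 7.5361 kJ/K
dS_surr = -3377.7380/606.2190 = -5.5718 kJ/K
dS_gen = 7.5361 - 5.5718 = 1.9643 kJ/K (irreversible)

dS_gen = 1.9643 kJ/K, irreversible


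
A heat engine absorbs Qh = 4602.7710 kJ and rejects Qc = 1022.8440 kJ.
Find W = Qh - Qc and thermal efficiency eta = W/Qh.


W = 4602.7710 - 1022.8440 = 3579.9270 kJ
eta = 3579.9270 / 4602.7710 = 0.7778 = 77.7776%

W = 3579.9270 kJ, eta = 77.7776%


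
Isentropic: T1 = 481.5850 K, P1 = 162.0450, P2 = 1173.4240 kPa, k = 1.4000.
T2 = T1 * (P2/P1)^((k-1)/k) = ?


(k-1)/k = 0.2857
(P2/P1)^exp = 1.7606
T2 = 481.5850 * 1.7606 = 847.8824 K

847.8824 K


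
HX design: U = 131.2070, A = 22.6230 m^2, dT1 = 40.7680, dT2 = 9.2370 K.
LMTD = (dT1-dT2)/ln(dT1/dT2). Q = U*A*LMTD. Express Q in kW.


LMTD = 21.2376 K
Q = 131.2070 * 22.6230 * 21.2376 = 63039.3896 W = 63.0394 kW

63.0394 kW


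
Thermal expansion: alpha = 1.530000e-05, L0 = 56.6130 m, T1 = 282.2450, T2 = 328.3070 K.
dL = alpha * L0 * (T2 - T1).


dT = 46.0620 K
dL = 1.530000e-05 * 56.6130 * 46.0620 = 0.039898 m
L_final = 56.652898 m

dL = 0.039898 m


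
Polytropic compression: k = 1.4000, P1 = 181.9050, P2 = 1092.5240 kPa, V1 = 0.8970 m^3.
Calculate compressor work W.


(k-1)/k = 0.2857
(P2/P1)^exp = 1.6690
W = 3.5000 * 181.9050 * 0.8970 * (1.6690 - 1) = 382.0529 kJ

382.0529 kJ


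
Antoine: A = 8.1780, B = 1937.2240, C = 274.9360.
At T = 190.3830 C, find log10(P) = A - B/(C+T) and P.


C+T = 465.3190
B/(C+T) = 4.1632
log10(P) = 8.1780 - 4.1632 = 4.0148
P = 10^4.0148 = 10346.2493 mmHg

10346.2493 mmHg


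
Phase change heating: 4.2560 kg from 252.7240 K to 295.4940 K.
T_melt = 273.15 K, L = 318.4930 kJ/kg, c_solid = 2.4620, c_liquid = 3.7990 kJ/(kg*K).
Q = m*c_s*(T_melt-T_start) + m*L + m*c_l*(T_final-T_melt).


Q1 (sensible, solid) = 4.2560 * 2.4620 * 20.4260 = 214.0292 kJ
Q2 (latent) = 4.2560 * 318.4930 = 1355.5062 kJ
Q3 (sensible, liquid) = 4.2560 * 3.7990 * 22.3440 = 361.2699 kJ
Q_total = 1930.8053 kJ

1930.8053 kJ


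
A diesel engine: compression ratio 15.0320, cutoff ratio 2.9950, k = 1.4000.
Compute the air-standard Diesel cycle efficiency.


r^(k-1) = 2.9567
rc^k = 4.6447
eta = 0.5587 = 55.8652%

55.8652%


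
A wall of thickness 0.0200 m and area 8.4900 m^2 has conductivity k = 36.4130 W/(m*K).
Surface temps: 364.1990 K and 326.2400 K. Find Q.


dT = 37.9590 K
Q = 36.4130 * 8.4900 * 37.9590 / 0.0200 = 586744.3529 W

586744.3529 W


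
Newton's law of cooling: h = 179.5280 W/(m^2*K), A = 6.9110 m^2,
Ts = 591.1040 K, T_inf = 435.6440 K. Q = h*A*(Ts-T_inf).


dT = 155.4600 K
Q = 179.5280 * 6.9110 * 155.4600 = 192882.0215 W

192882.0215 W


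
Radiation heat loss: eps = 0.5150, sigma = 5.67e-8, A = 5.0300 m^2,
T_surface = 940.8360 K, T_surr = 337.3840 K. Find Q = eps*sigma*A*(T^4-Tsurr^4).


T^4 = 7.8353e+11
Tsurr^4 = 1.2957e+10
Q = 0.5150 * 5.67e-8 * 5.0300 * 7.7057e+11 = 113180.6672 W

113180.6672 W


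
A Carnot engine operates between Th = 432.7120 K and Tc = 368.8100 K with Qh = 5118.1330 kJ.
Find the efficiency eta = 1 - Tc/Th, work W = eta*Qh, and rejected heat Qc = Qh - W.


eta = 1 - 368.8100/432.7120 = 0.1477
W = 0.1477 * 5118.1330 = 755.8351 kJ
Qc = 5118.1330 - 755.8351 = 4362.2979 kJ

eta = 14.7678%, W = 755.8351 kJ, Qc = 4362.2979 kJ


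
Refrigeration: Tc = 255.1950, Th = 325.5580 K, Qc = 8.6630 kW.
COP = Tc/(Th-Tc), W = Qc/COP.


COP = 255.1950 / 70.3630 = 3.6268
W = 8.6630 / 3.6268 = 2.3886 kW

COP = 3.6268, W = 2.3886 kW


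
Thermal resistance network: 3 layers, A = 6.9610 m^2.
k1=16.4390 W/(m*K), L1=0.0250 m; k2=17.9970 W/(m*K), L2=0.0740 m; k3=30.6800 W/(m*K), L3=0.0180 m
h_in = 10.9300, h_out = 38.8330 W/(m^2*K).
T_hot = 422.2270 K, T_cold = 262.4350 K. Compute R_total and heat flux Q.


R_conv_in = 1/(10.9300*6.9610) = 0.0131
R_1 = 0.0250/(16.4390*6.9610) = 0.0002
R_2 = 0.0740/(17.9970*6.9610) = 0.0006
R_3 = 0.0180/(30.6800*6.9610) = 8.4284e-05
R_conv_out = 1/(38.8330*6.9610) = 0.0037
R_total = 0.0177 K/W
Q = 159.7920 / 0.0177 = 9009.3571 W

R_total = 0.0177 K/W, Q = 9009.3571 W


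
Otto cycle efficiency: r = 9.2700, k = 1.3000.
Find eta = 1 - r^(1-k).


r^(k-1) = 1.9504
eta = 1 - 1/1.9504 = 0.4873 = 48.7285%

48.7285%


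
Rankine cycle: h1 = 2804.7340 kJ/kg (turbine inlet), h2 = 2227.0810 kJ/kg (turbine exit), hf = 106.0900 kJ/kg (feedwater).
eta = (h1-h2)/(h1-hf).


W = 577.6530 kJ/kg
Q_in = 2698.6440 kJ/kg
eta = 0.2141 = 21.4053%

eta = 21.4053%


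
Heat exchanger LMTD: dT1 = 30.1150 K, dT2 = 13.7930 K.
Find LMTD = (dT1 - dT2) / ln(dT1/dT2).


dT1/dT2 = 2.1834
ln(dT1/dT2) = 0.7809
LMTD = 16.3220 / 0.7809 = 20.9025 K

20.9025 K


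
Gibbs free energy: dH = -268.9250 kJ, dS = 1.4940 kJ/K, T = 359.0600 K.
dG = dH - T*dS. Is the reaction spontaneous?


T*dS = 359.0600 * 1.4940 = 536.4356 kJ
dG = -268.9250 - 536.4356 = -805.3606 kJ (spontaneous)

dG = -805.3606 kJ, spontaneous


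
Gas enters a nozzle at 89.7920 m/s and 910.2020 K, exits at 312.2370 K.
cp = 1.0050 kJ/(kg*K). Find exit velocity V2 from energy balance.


dT = 597.9650 K
2*cp*1000*dT = 1201909.6500
V1^2 = 8062.6033
V2 = sqrt(1209972.2533) = 1099.9874 m/s

1099.9874 m/s


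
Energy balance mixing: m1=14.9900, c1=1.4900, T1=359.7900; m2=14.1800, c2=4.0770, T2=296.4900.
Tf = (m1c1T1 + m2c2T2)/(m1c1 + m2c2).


num = 25176.5840
den = 80.1470
Tf = 314.1302 K

314.1302 K


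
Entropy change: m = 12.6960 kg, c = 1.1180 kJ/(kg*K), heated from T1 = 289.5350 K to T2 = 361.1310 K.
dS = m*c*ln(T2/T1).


T2/T1 = 1.2473
ln(T2/T1) = 0.2210
dS = 12.6960 * 1.1180 * 0.2210 = 3.1364 kJ/K

3.1364 kJ/K


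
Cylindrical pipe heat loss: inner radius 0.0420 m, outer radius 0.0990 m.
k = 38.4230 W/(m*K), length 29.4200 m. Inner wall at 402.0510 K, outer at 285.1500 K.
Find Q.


dT = 116.9010 K
ln(ro/ri) = 0.8575
Q = 2*pi*38.4230*29.4200*116.9010 / 0.8575 = 968329.3861 W

968329.3861 W


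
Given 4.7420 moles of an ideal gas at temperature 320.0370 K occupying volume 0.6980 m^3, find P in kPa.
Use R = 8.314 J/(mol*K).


P = nRT/V = 4.7420 * 8.314 * 320.0370 / 0.6980
= 12617.4549 / 0.6980 = 18076.5829 Pa = 18.0766 kPa

18.0766 kPa


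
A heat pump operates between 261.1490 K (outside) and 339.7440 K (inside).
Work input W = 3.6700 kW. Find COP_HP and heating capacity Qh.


COP = 339.7440 / 78.5950 = 4.3227
Qh = 4.3227 * 3.6700 = 15.8644 kW

COP = 4.3227, Qh = 15.8644 kW


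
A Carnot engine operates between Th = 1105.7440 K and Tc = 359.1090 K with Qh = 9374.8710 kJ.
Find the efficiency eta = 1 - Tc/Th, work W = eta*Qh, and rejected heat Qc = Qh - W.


eta = 1 - 359.1090/1105.7440 = 0.6752
W = 0.6752 * 9374.8710 = 6330.2236 kJ
Qc = 9374.8710 - 6330.2236 = 3044.6474 kJ

eta = 67.5233%, W = 6330.2236 kJ, Qc = 3044.6474 kJ


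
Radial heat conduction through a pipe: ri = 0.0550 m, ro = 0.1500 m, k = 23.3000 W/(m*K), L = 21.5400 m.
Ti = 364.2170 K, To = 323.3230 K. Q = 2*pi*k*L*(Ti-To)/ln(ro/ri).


dT = 40.8940 K
ln(ro/ri) = 1.0033
Q = 2*pi*23.3000*21.5400*40.8940 / 1.0033 = 128531.4349 W

128531.4349 W


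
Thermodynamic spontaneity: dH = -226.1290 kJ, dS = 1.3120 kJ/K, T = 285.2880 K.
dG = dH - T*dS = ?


T*dS = 285.2880 * 1.3120 = 374.2979 kJ
dG = -226.1290 - 374.2979 = -600.4269 kJ (spontaneous)

dG = -600.4269 kJ, spontaneous


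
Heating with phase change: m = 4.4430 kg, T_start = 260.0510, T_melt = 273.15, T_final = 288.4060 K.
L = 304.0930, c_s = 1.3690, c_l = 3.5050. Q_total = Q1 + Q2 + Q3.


Q1 (sensible, solid) = 4.4430 * 1.3690 * 13.0990 = 79.6742 kJ
Q2 (latent) = 4.4430 * 304.0930 = 1351.0852 kJ
Q3 (sensible, liquid) = 4.4430 * 3.5050 * 15.2560 = 237.5773 kJ
Q_total = 1668.3368 kJ

1668.3368 kJ


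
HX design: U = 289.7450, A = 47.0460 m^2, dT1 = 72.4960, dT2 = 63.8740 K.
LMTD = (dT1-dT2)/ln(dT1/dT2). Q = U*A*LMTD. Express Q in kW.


LMTD = 68.0940 K
Q = 289.7450 * 47.0460 * 68.0940 = 928213.3505 W = 928.2134 kW

928.2134 kW


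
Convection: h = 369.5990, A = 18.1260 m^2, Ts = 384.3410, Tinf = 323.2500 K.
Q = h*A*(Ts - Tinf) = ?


dT = 61.0910 K
Q = 369.5990 * 18.1260 * 61.0910 = 409270.0809 W

409270.0809 W


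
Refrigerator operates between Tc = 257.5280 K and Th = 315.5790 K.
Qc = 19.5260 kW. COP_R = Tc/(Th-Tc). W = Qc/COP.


COP = 257.5280 / 58.0510 = 4.4362
W = 19.5260 / 4.4362 = 4.4015 kW

COP = 4.4362, W = 4.4015 kW


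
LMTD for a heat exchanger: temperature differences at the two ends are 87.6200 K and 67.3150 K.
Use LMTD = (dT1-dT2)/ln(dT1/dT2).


dT1/dT2 = 1.3016
ln(dT1/dT2) = 0.2636
LMTD = 20.3050 / 0.2636 = 77.0219 K

77.0219 K


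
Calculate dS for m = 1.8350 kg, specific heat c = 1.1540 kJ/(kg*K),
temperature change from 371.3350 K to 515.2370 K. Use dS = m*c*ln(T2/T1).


T2/T1 = 1.3875
ln(T2/T1) = 0.3275
dS = 1.8350 * 1.1540 * 0.3275 = 0.6936 kJ/K

0.6936 kJ/K


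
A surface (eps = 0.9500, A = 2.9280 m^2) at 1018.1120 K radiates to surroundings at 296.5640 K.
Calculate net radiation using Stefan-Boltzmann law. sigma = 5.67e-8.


T^4 = 1.0744e+12
Tsurr^4 = 7.7352e+09
Q = 0.9500 * 5.67e-8 * 2.9280 * 1.0667e+12 = 168237.1984 W

168237.1984 W


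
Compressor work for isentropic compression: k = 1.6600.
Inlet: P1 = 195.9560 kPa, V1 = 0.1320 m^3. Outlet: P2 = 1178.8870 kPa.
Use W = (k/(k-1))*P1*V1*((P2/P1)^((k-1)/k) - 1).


(k-1)/k = 0.3976
(P2/P1)^exp = 2.0410
W = 2.5152 * 195.9560 * 0.1320 * (2.0410 - 1) = 67.7261 kJ

67.7261 kJ


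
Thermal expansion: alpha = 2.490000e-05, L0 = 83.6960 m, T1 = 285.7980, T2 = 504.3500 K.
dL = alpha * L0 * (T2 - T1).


dT = 218.5520 K
dL = 2.490000e-05 * 83.6960 * 218.5520 = 0.455469 m
L_final = 84.151469 m

dL = 0.455469 m


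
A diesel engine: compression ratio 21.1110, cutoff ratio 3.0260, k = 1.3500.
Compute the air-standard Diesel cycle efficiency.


r^(k-1) = 2.9079
rc^k = 4.4583
eta = 0.5652 = 56.5173%

56.5173%


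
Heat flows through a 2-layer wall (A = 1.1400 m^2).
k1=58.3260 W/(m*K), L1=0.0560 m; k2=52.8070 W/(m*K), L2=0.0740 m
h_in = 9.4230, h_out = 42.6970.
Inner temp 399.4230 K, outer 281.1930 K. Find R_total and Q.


R_conv_in = 1/(9.4230*1.1400) = 0.0931
R_1 = 0.0560/(58.3260*1.1400) = 0.0008
R_2 = 0.0740/(52.8070*1.1400) = 0.0012
R_conv_out = 1/(42.6970*1.1400) = 0.0205
R_total = 0.1157 K/W
Q = 118.2300 / 0.1157 = 1021.8079 W

R_total = 0.1157 K/W, Q = 1021.8079 W


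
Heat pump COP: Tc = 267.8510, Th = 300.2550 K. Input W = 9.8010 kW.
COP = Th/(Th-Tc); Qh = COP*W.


COP = 300.2550 / 32.4040 = 9.2660
Qh = 9.2660 * 9.8010 = 90.8159 kW

COP = 9.2660, Qh = 90.8159 kW


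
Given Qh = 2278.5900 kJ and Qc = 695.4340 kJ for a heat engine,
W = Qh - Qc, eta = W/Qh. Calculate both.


W = 2278.5900 - 695.4340 = 1583.1560 kJ
eta = 1583.1560 / 2278.5900 = 0.6948 = 69.4796%

W = 1583.1560 kJ, eta = 69.4796%


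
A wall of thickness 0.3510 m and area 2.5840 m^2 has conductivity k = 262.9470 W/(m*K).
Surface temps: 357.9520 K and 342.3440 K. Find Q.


dT = 15.6080 K
Q = 262.9470 * 2.5840 * 15.6080 / 0.3510 = 30213.4883 W

30213.4883 W


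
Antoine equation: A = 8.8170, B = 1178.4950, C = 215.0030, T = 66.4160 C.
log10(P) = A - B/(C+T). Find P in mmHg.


C+T = 281.4190
B/(C+T) = 4.1877
log10(P) = 8.8170 - 4.1877 = 4.6293
P = 10^4.6293 = 42590.4169 mmHg

42590.4169 mmHg


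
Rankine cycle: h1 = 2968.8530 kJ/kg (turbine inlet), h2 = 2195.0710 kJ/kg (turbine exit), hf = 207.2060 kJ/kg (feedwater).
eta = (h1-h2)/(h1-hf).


W = 773.7820 kJ/kg
Q_in = 2761.6470 kJ/kg
eta = 0.2802 = 28.0189%

eta = 28.0189%


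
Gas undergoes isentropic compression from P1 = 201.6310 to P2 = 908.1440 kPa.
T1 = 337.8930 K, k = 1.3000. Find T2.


(k-1)/k = 0.2308
(P2/P1)^exp = 1.4152
T2 = 337.8930 * 1.4152 = 478.1998 K

478.1998 K


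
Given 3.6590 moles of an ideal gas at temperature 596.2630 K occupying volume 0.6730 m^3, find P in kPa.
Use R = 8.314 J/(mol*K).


P = nRT/V = 3.6590 * 8.314 * 596.2630 / 0.6730
= 18138.8726 / 0.6730 = 26952.2624 Pa = 26.9523 kPa

26.9523 kPa


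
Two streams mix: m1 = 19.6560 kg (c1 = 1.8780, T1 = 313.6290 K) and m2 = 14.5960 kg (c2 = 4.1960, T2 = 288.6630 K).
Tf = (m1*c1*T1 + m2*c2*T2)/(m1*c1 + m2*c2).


num = 29256.4032
den = 98.1588
Tf = 298.0518 K

298.0518 K


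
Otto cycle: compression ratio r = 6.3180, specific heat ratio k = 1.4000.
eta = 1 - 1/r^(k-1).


r^(k-1) = 2.0904
eta = 1 - 1/2.0904 = 0.5216 = 52.1625%

52.1625%


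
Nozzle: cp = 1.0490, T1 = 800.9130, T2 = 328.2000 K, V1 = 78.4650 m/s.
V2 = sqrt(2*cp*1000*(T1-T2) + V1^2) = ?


dT = 472.7130 K
2*cp*1000*dT = 991751.8740
V1^2 = 6156.7562
V2 = sqrt(997908.6302) = 998.9538 m/s

998.9538 m/s


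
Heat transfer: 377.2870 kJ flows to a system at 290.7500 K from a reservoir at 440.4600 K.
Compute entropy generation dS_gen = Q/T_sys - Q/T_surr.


dS_sys = 377.2870/290.7500 = 1.2976 kJ/K
dS_surr = -377.2870/440.4600 = -0.8566 kJ/K
dS_gen = 1.2976 - 0.8566 = 0.4411 kJ/K (irreversible)

dS_gen = 0.4411 kJ/K, irreversible


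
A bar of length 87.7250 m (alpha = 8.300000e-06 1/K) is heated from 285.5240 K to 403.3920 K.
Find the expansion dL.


dT = 117.8680 K
dL = 8.300000e-06 * 87.7250 * 117.8680 = 0.085822 m
L_final = 87.810822 m

dL = 0.085822 m


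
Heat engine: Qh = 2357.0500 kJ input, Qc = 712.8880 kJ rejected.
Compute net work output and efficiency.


W = 2357.0500 - 712.8880 = 1644.1620 kJ
eta = 1644.1620 / 2357.0500 = 0.6976 = 69.7551%

W = 1644.1620 kJ, eta = 69.7551%


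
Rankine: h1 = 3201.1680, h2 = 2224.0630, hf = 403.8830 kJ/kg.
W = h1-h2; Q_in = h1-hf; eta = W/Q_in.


W = 977.1050 kJ/kg
Q_in = 2797.2850 kJ/kg
eta = 0.3493 = 34.9305%

eta = 34.9305%


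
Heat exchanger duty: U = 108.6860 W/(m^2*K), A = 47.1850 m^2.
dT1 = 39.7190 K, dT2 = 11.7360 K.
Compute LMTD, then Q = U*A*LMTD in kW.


LMTD = 22.9525 K
Q = 108.6860 * 47.1850 * 22.9525 = 117708.5638 W = 117.7086 kW

117.7086 kW


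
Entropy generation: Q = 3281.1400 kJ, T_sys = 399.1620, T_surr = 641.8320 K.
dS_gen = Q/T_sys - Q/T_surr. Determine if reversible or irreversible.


dS_sys = 3281.1400/399.1620 = 8.2201 kJ/K
dS_surr = -3281.1400/641.8320 = -5.1121 kJ/K
dS_gen = 8.2201 - 5.1121 = 3.1079 kJ/K (irreversible)

dS_gen = 3.1079 kJ/K, irreversible


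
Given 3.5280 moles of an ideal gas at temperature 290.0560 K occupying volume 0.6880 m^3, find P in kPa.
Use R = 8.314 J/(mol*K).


P = nRT/V = 3.5280 * 8.314 * 290.0560 / 0.6880
= 8507.8623 / 0.6880 = 12366.0789 Pa = 12.3661 kPa

12.3661 kPa


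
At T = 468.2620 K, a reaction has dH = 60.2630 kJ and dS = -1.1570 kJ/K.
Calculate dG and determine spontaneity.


T*dS = 468.2620 * -1.1570 = -541.7791 kJ
dG = 60.2630 + 541.7791 = 602.0421 kJ (non-spontaneous)

dG = 602.0421 kJ, non-spontaneous


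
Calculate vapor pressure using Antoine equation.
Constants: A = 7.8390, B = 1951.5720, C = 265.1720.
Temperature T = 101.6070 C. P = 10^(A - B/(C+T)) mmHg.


C+T = 366.7790
B/(C+T) = 5.3208
log10(P) = 7.8390 - 5.3208 = 2.5182
P = 10^2.5182 = 329.7319 mmHg

329.7319 mmHg


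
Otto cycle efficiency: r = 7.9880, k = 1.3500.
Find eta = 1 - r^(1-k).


r^(k-1) = 2.0694
eta = 1 - 1/2.0694 = 0.5168 = 51.6778%

51.6778%


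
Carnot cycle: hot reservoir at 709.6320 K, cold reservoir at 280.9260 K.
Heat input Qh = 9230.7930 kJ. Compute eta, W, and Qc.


eta = 1 - 280.9260/709.6320 = 0.6041
W = 0.6041 * 9230.7930 = 5576.5472 kJ
Qc = 9230.7930 - 5576.5472 = 3654.2458 kJ

eta = 60.4124%, W = 5576.5472 kJ, Qc = 3654.2458 kJ


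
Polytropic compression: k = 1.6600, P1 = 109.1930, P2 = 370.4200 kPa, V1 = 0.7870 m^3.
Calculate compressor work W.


(k-1)/k = 0.3976
(P2/P1)^exp = 1.6253
W = 2.5152 * 109.1930 * 0.7870 * (1.6253 - 1) = 135.1422 kJ

135.1422 kJ


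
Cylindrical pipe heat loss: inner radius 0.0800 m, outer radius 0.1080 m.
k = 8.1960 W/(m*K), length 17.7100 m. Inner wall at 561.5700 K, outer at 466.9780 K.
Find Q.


dT = 94.5920 K
ln(ro/ri) = 0.3001
Q = 2*pi*8.1960*17.7100*94.5920 / 0.3001 = 287463.1273 W

287463.1273 W


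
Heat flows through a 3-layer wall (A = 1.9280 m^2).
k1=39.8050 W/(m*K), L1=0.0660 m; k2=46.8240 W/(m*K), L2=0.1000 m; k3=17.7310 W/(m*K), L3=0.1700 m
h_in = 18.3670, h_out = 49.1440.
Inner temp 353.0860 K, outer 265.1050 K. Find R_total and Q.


R_conv_in = 1/(18.3670*1.9280) = 0.0282
R_1 = 0.0660/(39.8050*1.9280) = 0.0009
R_2 = 0.1000/(46.8240*1.9280) = 0.0011
R_3 = 0.1700/(17.7310*1.9280) = 0.0050
R_conv_out = 1/(49.1440*1.9280) = 0.0106
R_total = 0.0457 K/W
Q = 87.9810 / 0.0457 = 1923.7514 W

R_total = 0.0457 K/W, Q = 1923.7514 W


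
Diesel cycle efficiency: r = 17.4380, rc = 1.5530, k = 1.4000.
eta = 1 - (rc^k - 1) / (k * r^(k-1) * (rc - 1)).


r^(k-1) = 3.1376
rc^k = 1.8520
eta = 0.6493 = 64.9260%

64.9260%


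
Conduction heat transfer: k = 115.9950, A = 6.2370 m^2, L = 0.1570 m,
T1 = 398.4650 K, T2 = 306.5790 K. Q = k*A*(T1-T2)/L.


dT = 91.8860 K
Q = 115.9950 * 6.2370 * 91.8860 / 0.1570 = 423413.5060 W

423413.5060 W


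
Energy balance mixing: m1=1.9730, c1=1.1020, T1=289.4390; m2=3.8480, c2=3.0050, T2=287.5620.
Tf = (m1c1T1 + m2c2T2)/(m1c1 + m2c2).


num = 3954.4600
den = 13.7375
Tf = 287.8591 K

287.8591 K


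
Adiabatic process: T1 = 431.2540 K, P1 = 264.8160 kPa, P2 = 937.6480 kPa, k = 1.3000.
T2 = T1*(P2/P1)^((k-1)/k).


(k-1)/k = 0.2308
(P2/P1)^exp = 1.3388
T2 = 431.2540 * 1.3388 = 577.3611 K

577.3611 K


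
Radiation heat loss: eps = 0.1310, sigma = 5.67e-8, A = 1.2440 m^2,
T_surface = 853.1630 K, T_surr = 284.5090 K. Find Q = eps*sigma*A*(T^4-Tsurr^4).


T^4 = 5.2982e+11
Tsurr^4 = 6.5522e+09
Q = 0.1310 * 5.67e-8 * 1.2440 * 5.2327e+11 = 4835.0223 W

4835.0223 W


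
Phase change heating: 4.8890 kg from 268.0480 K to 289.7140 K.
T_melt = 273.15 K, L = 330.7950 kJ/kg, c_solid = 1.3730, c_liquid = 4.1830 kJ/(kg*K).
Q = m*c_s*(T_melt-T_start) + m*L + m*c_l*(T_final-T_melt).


Q1 (sensible, solid) = 4.8890 * 1.3730 * 5.1020 = 34.2477 kJ
Q2 (latent) = 4.8890 * 330.7950 = 1617.2568 kJ
Q3 (sensible, liquid) = 4.8890 * 4.1830 * 16.5640 = 338.7452 kJ
Q_total = 1990.2496 kJ

1990.2496 kJ


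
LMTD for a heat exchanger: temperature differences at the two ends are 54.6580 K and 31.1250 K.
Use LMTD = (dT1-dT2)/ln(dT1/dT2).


dT1/dT2 = 1.7561
ln(dT1/dT2) = 0.5631
LMTD = 23.5330 / 0.5631 = 41.7930 K

41.7930 K


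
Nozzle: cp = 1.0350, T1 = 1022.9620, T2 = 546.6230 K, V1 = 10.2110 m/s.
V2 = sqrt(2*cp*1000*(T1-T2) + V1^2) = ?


dT = 476.3390 K
2*cp*1000*dT = 986021.7300
V1^2 = 104.2645
V2 = sqrt(986125.9945) = 993.0388 m/s

993.0388 m/s


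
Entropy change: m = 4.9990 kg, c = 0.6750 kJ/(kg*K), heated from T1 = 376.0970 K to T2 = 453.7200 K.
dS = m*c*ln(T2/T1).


T2/T1 = 1.2064
ln(T2/T1) = 0.1876
dS = 4.9990 * 0.6750 * 0.1876 = 0.6331 kJ/K

0.6331 kJ/K


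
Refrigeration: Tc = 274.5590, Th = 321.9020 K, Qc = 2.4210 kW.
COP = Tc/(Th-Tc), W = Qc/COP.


COP = 274.5590 / 47.3430 = 5.7994
W = 2.4210 / 5.7994 = 0.4175 kW

COP = 5.7994, W = 0.4175 kW


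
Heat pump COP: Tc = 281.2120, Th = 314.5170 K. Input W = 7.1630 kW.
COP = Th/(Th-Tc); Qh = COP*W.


COP = 314.5170 / 33.3050 = 9.4435
Qh = 9.4435 * 7.1630 = 67.6441 kW

COP = 9.4435, Qh = 67.6441 kW


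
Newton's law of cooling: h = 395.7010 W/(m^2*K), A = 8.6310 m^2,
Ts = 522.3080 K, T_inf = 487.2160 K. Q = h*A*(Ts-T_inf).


dT = 35.0920 K
Q = 395.7010 * 8.6310 * 35.0920 = 119849.5438 W

119849.5438 W


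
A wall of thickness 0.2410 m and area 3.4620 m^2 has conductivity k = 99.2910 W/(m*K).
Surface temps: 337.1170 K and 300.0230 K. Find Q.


dT = 37.0940 K
Q = 99.2910 * 3.4620 * 37.0940 / 0.2410 = 52908.2715 W

52908.2715 W


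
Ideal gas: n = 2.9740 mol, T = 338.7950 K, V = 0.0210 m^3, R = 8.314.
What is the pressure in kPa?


P = nRT/V = 2.9740 * 8.314 * 338.7950 / 0.0210
= 8376.9896 / 0.0210 = 398904.2670 Pa = 398.9043 kPa

398.9043 kPa


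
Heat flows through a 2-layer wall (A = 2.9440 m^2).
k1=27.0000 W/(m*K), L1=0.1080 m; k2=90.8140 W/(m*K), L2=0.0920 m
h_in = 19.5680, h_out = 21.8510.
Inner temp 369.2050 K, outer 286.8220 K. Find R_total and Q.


R_conv_in = 1/(19.5680*2.9440) = 0.0174
R_1 = 0.1080/(27.0000*2.9440) = 0.0014
R_2 = 0.0920/(90.8140*2.9440) = 0.0003
R_conv_out = 1/(21.8510*2.9440) = 0.0155
R_total = 0.0346 K/W
Q = 82.3830 / 0.0346 = 2380.5676 W

R_total = 0.0346 K/W, Q = 2380.5676 W


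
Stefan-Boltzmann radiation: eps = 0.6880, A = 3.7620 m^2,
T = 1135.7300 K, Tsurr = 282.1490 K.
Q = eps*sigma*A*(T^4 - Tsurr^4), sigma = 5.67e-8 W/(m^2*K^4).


T^4 = 1.6638e+12
Tsurr^4 = 6.3374e+09
Q = 0.6880 * 5.67e-8 * 3.7620 * 1.6575e+12 = 243239.0411 W

243239.0411 W


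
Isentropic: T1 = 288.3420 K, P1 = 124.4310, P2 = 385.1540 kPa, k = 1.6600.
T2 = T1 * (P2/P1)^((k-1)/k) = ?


(k-1)/k = 0.3976
(P2/P1)^exp = 1.5671
T2 = 288.3420 * 1.5671 = 451.8641 K

451.8641 K


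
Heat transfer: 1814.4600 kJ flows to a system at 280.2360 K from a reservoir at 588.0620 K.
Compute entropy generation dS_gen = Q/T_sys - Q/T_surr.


dS_sys = 1814.4600/280.2360 = 6.4748 kJ/K
dS_surr = -1814.4600/588.0620 = -3.0855 kJ/K
dS_gen = 6.4748 - 3.0855 = 3.3893 kJ/K (irreversible)

dS_gen = 3.3893 kJ/K, irreversible


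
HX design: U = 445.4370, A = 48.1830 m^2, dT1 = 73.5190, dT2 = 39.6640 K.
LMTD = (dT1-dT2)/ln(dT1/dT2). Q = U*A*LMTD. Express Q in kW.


LMTD = 54.8615 K
Q = 445.4370 * 48.1830 * 54.8615 = 1177463.5367 W = 1177.4635 kW

1177.4635 kW


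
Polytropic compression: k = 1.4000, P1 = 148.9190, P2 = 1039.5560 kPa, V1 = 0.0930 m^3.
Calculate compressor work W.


(k-1)/k = 0.2857
(P2/P1)^exp = 1.7423
W = 3.5000 * 148.9190 * 0.0930 * (1.7423 - 1) = 35.9798 kJ

35.9798 kJ


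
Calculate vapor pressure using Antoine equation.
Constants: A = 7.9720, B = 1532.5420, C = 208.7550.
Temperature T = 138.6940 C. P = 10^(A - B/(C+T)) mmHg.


C+T = 347.4490
B/(C+T) = 4.4108
log10(P) = 7.9720 - 4.4108 = 3.5612
P = 10^3.5612 = 3640.4900 mmHg

3640.4900 mmHg


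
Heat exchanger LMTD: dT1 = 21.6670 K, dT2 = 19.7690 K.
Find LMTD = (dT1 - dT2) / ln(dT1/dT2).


dT1/dT2 = 1.0960
ln(dT1/dT2) = 0.0917
LMTD = 1.8980 / 0.0917 = 20.7035 K

20.7035 K


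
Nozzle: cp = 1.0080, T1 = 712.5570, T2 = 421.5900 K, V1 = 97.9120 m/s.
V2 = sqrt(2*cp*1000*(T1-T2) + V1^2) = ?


dT = 290.9670 K
2*cp*1000*dT = 586589.4720
V1^2 = 9586.7597
V2 = sqrt(596176.2317) = 772.1245 m/s

772.1245 m/s


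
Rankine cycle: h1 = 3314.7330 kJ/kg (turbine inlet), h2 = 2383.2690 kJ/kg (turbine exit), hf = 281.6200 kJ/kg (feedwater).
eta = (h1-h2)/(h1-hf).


W = 931.4640 kJ/kg
Q_in = 3033.1130 kJ/kg
eta = 0.3071 = 30.7098%

eta = 30.7098%


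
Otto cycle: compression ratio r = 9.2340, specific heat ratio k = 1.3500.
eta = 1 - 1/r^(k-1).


r^(k-1) = 2.1771
eta = 1 - 1/2.1771 = 0.5407 = 54.0682%

54.0682%


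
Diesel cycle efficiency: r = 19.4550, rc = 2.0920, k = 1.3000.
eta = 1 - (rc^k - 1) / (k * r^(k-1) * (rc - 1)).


r^(k-1) = 2.4362
rc^k = 2.6105
eta = 0.5343 = 53.4311%

53.4311%


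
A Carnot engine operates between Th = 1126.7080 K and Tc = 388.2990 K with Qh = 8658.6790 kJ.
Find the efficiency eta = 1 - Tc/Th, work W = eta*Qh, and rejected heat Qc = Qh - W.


eta = 1 - 388.2990/1126.7080 = 0.6554
W = 0.6554 * 8658.6790 = 5674.6260 kJ
Qc = 8658.6790 - 5674.6260 = 2984.0530 kJ

eta = 65.5369%, W = 5674.6260 kJ, Qc = 2984.0530 kJ


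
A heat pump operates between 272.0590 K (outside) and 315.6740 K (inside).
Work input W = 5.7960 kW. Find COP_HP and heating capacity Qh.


COP = 315.6740 / 43.6150 = 7.2377
Qh = 7.2377 * 5.7960 = 41.9499 kW

COP = 7.2377, Qh = 41.9499 kW


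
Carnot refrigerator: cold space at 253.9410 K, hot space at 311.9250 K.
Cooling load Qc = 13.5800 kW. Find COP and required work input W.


COP = 253.9410 / 57.9840 = 4.3795
W = 13.5800 / 4.3795 = 3.1008 kW

COP = 4.3795, W = 3.1008 kW


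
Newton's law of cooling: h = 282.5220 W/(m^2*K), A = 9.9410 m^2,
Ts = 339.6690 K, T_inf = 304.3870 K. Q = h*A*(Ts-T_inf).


dT = 35.2820 K
Q = 282.5220 * 9.9410 * 35.2820 = 99091.3035 W

99091.3035 W


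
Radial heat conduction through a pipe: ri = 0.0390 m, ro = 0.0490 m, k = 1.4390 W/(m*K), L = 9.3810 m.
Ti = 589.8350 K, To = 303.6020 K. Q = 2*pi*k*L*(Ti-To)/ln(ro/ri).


dT = 286.2330 K
ln(ro/ri) = 0.2283
Q = 2*pi*1.4390*9.3810*286.2330 / 0.2283 = 106360.9610 W

106360.9610 W


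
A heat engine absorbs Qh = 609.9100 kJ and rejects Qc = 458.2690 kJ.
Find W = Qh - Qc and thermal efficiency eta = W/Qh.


W = 609.9100 - 458.2690 = 151.6410 kJ
eta = 151.6410 / 609.9100 = 0.2486 = 24.8628%

W = 151.6410 kJ, eta = 24.8628%


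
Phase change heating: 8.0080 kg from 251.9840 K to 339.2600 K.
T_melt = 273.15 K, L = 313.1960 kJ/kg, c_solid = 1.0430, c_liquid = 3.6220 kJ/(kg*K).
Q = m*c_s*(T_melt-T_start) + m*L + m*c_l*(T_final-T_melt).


Q1 (sensible, solid) = 8.0080 * 1.0430 * 21.1660 = 176.7857 kJ
Q2 (latent) = 8.0080 * 313.1960 = 2508.0736 kJ
Q3 (sensible, liquid) = 8.0080 * 3.6220 * 66.1100 = 1917.5190 kJ
Q_total = 4602.3782 kJ

4602.3782 kJ


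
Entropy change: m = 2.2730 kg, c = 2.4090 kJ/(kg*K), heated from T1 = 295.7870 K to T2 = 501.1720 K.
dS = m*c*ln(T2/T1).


T2/T1 = 1.6944
ln(T2/T1) = 0.5273
dS = 2.2730 * 2.4090 * 0.5273 = 2.8874 kJ/K

2.8874 kJ/K


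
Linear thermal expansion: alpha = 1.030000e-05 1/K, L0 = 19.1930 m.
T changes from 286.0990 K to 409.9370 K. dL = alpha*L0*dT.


dT = 123.8380 K
dL = 1.030000e-05 * 19.1930 * 123.8380 = 0.024481 m
L_final = 19.217481 m

dL = 0.024481 m


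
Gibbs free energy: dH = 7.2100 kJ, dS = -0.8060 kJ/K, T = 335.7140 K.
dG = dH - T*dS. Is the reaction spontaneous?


T*dS = 335.7140 * -0.8060 = -270.5855 kJ
dG = 7.2100 + 270.5855 = 277.7955 kJ (non-spontaneous)

dG = 277.7955 kJ, non-spontaneous


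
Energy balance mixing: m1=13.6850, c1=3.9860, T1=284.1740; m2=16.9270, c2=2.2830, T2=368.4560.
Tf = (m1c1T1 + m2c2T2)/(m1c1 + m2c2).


num = 29739.9792
den = 93.1928
Tf = 319.1233 K

319.1233 K


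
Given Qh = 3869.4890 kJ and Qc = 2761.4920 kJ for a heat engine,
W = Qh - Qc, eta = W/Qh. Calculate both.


W = 3869.4890 - 2761.4920 = 1107.9970 kJ
eta = 1107.9970 / 3869.4890 = 0.2863 = 28.6342%

W = 1107.9970 kJ, eta = 28.6342%


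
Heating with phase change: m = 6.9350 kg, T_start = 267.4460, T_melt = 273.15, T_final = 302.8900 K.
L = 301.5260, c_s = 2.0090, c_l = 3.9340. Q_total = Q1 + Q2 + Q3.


Q1 (sensible, solid) = 6.9350 * 2.0090 * 5.7040 = 79.4705 kJ
Q2 (latent) = 6.9350 * 301.5260 = 2091.0828 kJ
Q3 (sensible, liquid) = 6.9350 * 3.9340 * 29.7400 = 811.3753 kJ
Q_total = 2981.9286 kJ

2981.9286 kJ


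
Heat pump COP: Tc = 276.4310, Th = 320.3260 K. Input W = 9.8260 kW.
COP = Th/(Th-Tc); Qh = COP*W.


COP = 320.3260 / 43.8950 = 7.2976
Qh = 7.2976 * 9.8260 = 71.7057 kW

COP = 7.2976, Qh = 71.7057 kW


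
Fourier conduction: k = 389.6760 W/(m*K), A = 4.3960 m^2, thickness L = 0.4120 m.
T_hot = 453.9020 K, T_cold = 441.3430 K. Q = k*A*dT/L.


dT = 12.5590 K
Q = 389.6760 * 4.3960 * 12.5590 / 0.4120 = 52217.8741 W

52217.8741 W


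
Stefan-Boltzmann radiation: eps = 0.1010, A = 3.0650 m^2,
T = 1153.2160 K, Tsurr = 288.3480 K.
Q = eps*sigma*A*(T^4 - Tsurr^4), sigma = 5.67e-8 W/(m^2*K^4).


T^4 = 1.7687e+12
Tsurr^4 = 6.9130e+09
Q = 0.1010 * 5.67e-8 * 3.0650 * 1.7617e+12 = 30922.6513 W

30922.6513 W


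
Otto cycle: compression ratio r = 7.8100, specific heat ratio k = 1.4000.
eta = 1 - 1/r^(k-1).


r^(k-1) = 2.2754
eta = 1 - 1/2.2754 = 0.5605 = 56.0520%

56.0520%


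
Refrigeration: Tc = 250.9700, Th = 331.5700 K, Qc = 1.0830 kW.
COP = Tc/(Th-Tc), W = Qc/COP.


COP = 250.9700 / 80.6000 = 3.1138
W = 1.0830 / 3.1138 = 0.3478 kW

COP = 3.1138, W = 0.3478 kW


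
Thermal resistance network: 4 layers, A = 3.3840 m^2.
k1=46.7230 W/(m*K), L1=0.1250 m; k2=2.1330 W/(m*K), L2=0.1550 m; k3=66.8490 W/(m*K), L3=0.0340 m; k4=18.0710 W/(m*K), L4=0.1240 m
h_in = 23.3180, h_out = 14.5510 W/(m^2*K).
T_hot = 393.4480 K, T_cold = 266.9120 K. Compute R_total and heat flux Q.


R_conv_in = 1/(23.3180*3.3840) = 0.0127
R_1 = 0.1250/(46.7230*3.3840) = 0.0008
R_2 = 0.1550/(2.1330*3.3840) = 0.0215
R_3 = 0.0340/(66.8490*3.3840) = 0.0002
R_4 = 0.1240/(18.0710*3.3840) = 0.0020
R_conv_out = 1/(14.5510*3.3840) = 0.0203
R_total = 0.0574 K/W
Q = 126.5360 / 0.0574 = 2203.5422 W

R_total = 0.0574 K/W, Q = 2203.5422 W


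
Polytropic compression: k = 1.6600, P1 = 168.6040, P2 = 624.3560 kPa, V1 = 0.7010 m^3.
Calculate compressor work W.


(k-1)/k = 0.3976
(P2/P1)^exp = 1.6829
W = 2.5152 * 168.6040 * 0.7010 * (1.6829 - 1) = 203.0022 kJ

203.0022 kJ


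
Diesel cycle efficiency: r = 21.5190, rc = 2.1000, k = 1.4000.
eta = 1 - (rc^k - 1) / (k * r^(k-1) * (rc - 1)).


r^(k-1) = 3.4129
rc^k = 2.8256
eta = 0.6527 = 65.2664%

65.2664%


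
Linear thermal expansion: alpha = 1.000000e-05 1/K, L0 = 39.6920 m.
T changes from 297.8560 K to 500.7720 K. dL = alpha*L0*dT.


dT = 202.9160 K
dL = 1.000000e-05 * 39.6920 * 202.9160 = 0.080541 m
L_final = 39.772541 m

dL = 0.080541 m


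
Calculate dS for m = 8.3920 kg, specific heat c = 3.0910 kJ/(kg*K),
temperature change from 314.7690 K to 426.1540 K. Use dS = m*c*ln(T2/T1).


T2/T1 = 1.3539
ln(T2/T1) = 0.3030
dS = 8.3920 * 3.0910 * 0.3030 = 7.8587 kJ/K

7.8587 kJ/K


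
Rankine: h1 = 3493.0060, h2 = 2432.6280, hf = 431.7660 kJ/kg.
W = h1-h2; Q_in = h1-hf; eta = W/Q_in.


W = 1060.3780 kJ/kg
Q_in = 3061.2400 kJ/kg
eta = 0.3464 = 34.6388%

eta = 34.6388%


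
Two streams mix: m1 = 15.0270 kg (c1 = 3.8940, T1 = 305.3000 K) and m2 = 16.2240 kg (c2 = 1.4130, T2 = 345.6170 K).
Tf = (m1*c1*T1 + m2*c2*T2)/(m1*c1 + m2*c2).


num = 25787.7727
den = 81.4397
Tf = 316.6489 K

316.6489 K


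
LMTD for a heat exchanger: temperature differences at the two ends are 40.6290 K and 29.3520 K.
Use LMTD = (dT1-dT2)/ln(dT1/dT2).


dT1/dT2 = 1.3842
ln(dT1/dT2) = 0.3251
LMTD = 11.2770 / 0.3251 = 34.6855 K

34.6855 K


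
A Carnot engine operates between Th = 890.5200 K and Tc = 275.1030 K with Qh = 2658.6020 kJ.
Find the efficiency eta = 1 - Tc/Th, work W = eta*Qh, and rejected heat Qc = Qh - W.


eta = 1 - 275.1030/890.5200 = 0.6911
W = 0.6911 * 2658.6020 = 1837.2960 kJ
Qc = 2658.6020 - 1837.2960 = 821.3060 kJ

eta = 69.1076%, W = 1837.2960 kJ, Qc = 821.3060 kJ


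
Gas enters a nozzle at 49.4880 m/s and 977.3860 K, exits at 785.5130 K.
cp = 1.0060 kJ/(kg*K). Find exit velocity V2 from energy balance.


dT = 191.8730 K
2*cp*1000*dT = 386048.4760
V1^2 = 2449.0621
V2 = sqrt(388497.5381) = 623.2957 m/s

623.2957 m/s


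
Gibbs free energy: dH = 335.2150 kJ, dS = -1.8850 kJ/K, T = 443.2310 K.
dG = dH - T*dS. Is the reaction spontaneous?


T*dS = 443.2310 * -1.8850 = -835.4904 kJ
dG = 335.2150 + 835.4904 = 1170.7054 kJ (non-spontaneous)

dG = 1170.7054 kJ, non-spontaneous


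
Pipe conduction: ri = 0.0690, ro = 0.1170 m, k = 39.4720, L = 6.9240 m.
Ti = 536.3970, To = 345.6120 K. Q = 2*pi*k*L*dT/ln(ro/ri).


dT = 190.7850 K
ln(ro/ri) = 0.5281
Q = 2*pi*39.4720*6.9240*190.7850 / 0.5281 = 620413.0208 W

620413.0208 W


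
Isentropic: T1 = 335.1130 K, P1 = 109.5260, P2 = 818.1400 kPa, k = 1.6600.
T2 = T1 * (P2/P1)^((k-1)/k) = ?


(k-1)/k = 0.3976
(P2/P1)^exp = 2.2244
T2 = 335.1130 * 2.2244 = 745.4372 K

745.4372 K


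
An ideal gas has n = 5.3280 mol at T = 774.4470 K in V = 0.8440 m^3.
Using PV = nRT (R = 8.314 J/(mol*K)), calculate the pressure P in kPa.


P = nRT/V = 5.3280 * 8.314 * 774.4470 / 0.8440
= 34305.6726 / 0.8440 = 40646.5315 Pa = 40.6465 kPa

40.6465 kPa


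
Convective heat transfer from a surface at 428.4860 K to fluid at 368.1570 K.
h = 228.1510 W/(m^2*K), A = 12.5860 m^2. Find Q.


dT = 60.3290 K
Q = 228.1510 * 12.5860 * 60.3290 = 173235.2355 W

173235.2355 W


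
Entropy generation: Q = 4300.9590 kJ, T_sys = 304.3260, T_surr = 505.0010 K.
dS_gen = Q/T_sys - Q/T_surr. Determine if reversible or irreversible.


dS_sys = 4300.9590/304.3260 = 14.1327 kJ/K
dS_surr = -4300.9590/505.0010 = -8.5167 kJ/K
dS_gen = 14.1327 - 8.5167 = 5.6160 kJ/K (irreversible)

dS_gen = 5.6160 kJ/K, irreversible


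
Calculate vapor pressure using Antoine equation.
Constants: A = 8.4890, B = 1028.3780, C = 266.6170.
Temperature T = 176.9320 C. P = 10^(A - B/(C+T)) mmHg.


C+T = 443.5490
B/(C+T) = 2.3185
log10(P) = 8.4890 - 2.3185 = 6.1705
P = 10^6.1705 = 1480738.1246 mmHg

1480738.1246 mmHg


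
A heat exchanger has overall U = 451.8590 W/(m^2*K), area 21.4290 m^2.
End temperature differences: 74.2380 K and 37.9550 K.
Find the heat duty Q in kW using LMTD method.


LMTD = 54.0831 K
Q = 451.8590 * 21.4290 * 54.0831 = 523680.6009 W = 523.6806 kW

523.6806 kW


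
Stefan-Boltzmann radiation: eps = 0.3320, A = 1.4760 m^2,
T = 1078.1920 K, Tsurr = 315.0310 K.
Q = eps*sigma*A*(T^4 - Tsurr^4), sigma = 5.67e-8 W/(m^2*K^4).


T^4 = 1.3514e+12
Tsurr^4 = 9.8495e+09
Q = 0.3320 * 5.67e-8 * 1.4760 * 1.3416e+12 = 37274.7760 W

37274.7760 W


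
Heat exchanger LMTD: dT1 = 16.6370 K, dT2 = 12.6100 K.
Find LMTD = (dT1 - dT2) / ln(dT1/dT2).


dT1/dT2 = 1.3193
ln(dT1/dT2) = 0.2771
LMTD = 4.0270 / 0.2771 = 14.5306 K

14.5306 K


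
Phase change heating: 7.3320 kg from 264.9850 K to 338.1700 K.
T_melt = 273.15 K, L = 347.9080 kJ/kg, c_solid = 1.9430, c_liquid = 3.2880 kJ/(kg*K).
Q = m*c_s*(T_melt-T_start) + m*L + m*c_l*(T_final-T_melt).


Q1 (sensible, solid) = 7.3320 * 1.9430 * 8.1650 = 116.3192 kJ
Q2 (latent) = 7.3320 * 347.9080 = 2550.8615 kJ
Q3 (sensible, liquid) = 7.3320 * 3.2880 * 65.0200 = 1567.4772 kJ
Q_total = 4234.6579 kJ

4234.6579 kJ


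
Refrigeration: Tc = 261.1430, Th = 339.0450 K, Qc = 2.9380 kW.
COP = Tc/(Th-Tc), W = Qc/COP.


COP = 261.1430 / 77.9020 = 3.3522
W = 2.9380 / 3.3522 = 0.8764 kW

COP = 3.3522, W = 0.8764 kW


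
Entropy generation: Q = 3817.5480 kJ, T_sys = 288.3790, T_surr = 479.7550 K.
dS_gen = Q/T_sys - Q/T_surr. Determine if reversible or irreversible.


dS_sys = 3817.5480/288.3790 = 13.2380 kJ/K
dS_surr = -3817.5480/479.7550 = -7.9573 kJ/K
dS_gen = 13.2380 - 7.9573 = 5.2807 kJ/K (irreversible)

dS_gen = 5.2807 kJ/K, irreversible
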